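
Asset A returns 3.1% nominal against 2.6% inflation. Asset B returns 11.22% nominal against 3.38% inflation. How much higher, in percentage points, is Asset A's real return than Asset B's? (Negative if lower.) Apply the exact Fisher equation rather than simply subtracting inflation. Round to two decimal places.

Asset A real return: 1.031/1.026 − 1 = 0.487%.
Asset B real return: 1.1122/1.0338 − 1 = 7.584%.
Difference: 0.487 − 7.584 = -7.097 pp.

-7.10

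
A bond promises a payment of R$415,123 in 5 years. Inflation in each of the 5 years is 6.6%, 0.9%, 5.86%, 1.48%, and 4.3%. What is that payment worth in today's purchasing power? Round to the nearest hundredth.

Price-level factor over 5 years: 1.066 × 1.009 × 1.0586 × 1.0148 × 1.043 ≈ 1.2051608847.
Purchasing power today: R$415,123 divided by that factor.

R$344,454.43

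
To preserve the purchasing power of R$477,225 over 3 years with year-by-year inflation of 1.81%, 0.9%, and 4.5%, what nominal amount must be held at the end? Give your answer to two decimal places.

Cumulative price-level factor: 1.0181 × 1.009 × 1.045 = 1.0734897305.
The nominal amount required is R$477,225 scaled up by that factor.

R$512,296.14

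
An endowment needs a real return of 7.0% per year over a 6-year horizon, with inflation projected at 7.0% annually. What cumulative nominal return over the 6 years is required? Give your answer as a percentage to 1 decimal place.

125.2%

Required annual nominal rate: (1+7.0%)(1+7.0%) − 1 = 14.49%.
Cumulative over 6 years: (1 + 0.1449)^6 − 1 ≈ 1.25219.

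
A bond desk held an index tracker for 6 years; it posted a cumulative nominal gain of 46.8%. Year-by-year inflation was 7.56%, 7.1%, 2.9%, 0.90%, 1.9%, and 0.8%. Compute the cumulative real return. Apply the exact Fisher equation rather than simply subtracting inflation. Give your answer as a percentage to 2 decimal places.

Cumulative inflation factor: 1.0756 × 1.071 × 1.029 × 1.0090 × 1.019 × 1.008 ≈ 1.22852.
Nominal growth factor: 1.46800. Real growth factor = 1.46800 / 1.22852 ≈ 1.19494.
Total real return ≈ 19.4936%.

19.49%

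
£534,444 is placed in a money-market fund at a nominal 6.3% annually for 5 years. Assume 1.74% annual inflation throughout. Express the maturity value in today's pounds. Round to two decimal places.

Nominal value at maturity: £534,444 × (1 + 6.3%)^5 ≈ £725,384.93.
Price-level factor over 5 years: (1 + 1.74%)^5 ≈ 1.0900807402.
Dividing the nominal maturity value by the price-level factor gives the value in today's money.

£665,441.47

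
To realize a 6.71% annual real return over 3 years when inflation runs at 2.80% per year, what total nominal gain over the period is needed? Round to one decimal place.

Required annual nominal rate: (1+6.71%)(1+2.80%) − 1 = 9.69788%.
Cumulative over 3 years: (1 + 0.0969788)^3 − 1 ≈ 0.32006.

32.0%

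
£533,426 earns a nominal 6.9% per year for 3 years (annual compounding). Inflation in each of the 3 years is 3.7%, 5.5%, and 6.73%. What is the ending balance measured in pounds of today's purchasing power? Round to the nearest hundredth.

£558,071.15

Nominal value at maturity: £533,426 × (1 + 6.9%)^3 ≈ £651,639.34.
Price-level factor over 3 years: 1.037 × 1.055 × 1.0673 = 1.1676635555.
The maturity value deflated by that factor is the answer in today's purchasing power.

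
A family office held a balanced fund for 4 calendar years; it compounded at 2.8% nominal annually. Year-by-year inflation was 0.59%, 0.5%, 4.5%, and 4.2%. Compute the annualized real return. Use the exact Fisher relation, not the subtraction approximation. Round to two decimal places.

Cumulative inflation factor: 1.0059 × 1.005 × 1.045 × 1.042 ≈ 1.10079.
Nominal growth factor: 1.11679. Real growth factor = 1.11679 / 1.10079 ≈ 1.01454.
Annualized: 1.01454^(1/4) − 1 ≈ 0.00361.

0.36%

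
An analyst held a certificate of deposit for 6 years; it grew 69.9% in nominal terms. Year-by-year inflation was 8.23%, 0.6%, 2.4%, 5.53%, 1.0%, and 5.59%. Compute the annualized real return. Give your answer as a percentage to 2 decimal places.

Cumulative inflation factor: 1.0823 × 1.006 × 1.024 × 1.0553 × 1.010 × 1.0559 ≈ 1.25477.
Nominal growth factor: 1.69900. Real growth factor = 1.69900 / 1.25477 ≈ 1.35403.
Annualized: 1.35403^(1/6) − 1 ≈ 0.05181.

5.18%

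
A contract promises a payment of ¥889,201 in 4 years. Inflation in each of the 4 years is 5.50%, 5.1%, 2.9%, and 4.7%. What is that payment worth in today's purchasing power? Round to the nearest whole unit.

¥744,359

Price-level factor over 4 years: 1.0550 × 1.051 × 1.029 × 1.047 ≈ 1.1945854812.
Purchasing power today: ¥889,201 divided by that factor.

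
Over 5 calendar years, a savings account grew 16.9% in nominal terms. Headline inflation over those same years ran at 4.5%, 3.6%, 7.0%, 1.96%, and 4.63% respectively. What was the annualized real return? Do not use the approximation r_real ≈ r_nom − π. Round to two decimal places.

Cumulative inflation factor: 1.045 × 1.036 × 1.070 × 1.0196 × 1.0463 ≈ 1.23579.
Nominal growth factor: 1.16900. Real growth factor = 1.16900 / 1.23579 ≈ 0.94595.
Annualized: 0.94595^(1/5) − 1 ≈ -0.01105.

-1.11%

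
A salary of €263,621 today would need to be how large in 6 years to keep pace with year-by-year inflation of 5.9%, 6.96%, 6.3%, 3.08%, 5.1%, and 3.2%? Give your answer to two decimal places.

€354,884.84

Cumulative price-level factor: 1.059 × 1.0696 × 1.063 × 1.0308 × 1.051 × 1.032 ≈ 1.3461933537.
Multiplying €263,621 by the price-level factor gives the future nominal sum.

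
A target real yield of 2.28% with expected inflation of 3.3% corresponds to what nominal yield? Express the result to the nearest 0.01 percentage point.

By the Fisher equation, 1 + r_nom = (1 + 2.28%)(1 + 3.3%) = 1.0228 × 1.033 = 1.0565524.
So r_nom = 5.65524%.

5.66%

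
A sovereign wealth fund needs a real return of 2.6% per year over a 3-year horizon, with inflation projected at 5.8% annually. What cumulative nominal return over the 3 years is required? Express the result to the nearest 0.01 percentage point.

27.91%

Required annual nominal rate: (1+2.6%)(1+5.8%) − 1 = 8.5508%.
Cumulative over 3 years: (1 + 0.085508)^3 − 1 ≈ 0.27908.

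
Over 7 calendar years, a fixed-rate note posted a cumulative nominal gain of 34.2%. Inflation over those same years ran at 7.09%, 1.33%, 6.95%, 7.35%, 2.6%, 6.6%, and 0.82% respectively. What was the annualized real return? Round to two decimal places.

Cumulative inflation factor: 1.0709 × 1.0133 × 1.0695 × 1.0735 × 1.026 × 1.066 × 1.0082 ≈ 1.37379.
Nominal growth factor: 1.34200. Real growth factor = 1.34200 / 1.37379 ≈ 0.97686.
Annualized: 0.97686^(1/7) − 1 ≈ -0.00334.

-0.33%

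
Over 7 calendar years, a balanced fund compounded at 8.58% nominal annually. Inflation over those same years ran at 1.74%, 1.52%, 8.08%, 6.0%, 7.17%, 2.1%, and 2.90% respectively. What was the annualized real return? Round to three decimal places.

Cumulative inflation factor: 1.0174 × 1.0152 × 1.0808 × 1.060 × 1.0717 × 1.021 × 1.0290 ≈ 1.33232.
Nominal growth factor: 1.77930. Real growth factor = 1.77930 / 1.33232 ≈ 1.33549.
Annualized: 1.33549^(1/7) − 1 ≈ 0.04219.

4.219%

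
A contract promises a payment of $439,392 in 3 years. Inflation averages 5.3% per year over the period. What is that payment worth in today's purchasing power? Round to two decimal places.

$376,328.43

Price-level factor over 3 years: (1 + 5.3%)^3 = 1.167575877.
Purchasing power today: $439,392 divided by that factor.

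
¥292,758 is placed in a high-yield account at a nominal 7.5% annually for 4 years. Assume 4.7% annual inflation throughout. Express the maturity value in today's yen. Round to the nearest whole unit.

¥325,354

Nominal value at maturity: ¥292,758 × (1 + 7.5%)^4 ≈ ¥390,969.
Price-level factor over 4 years: (1 + 4.7%)^4 ≈ 1.2016741717.
The maturity value deflated by that factor is the answer in today's purchasing power.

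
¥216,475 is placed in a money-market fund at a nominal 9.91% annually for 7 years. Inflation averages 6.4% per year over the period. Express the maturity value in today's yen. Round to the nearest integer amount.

¥271,692

Nominal value at maturity: ¥216,475 × (1 + 9.91%)^7 ≈ ¥419,438.
Price-level factor over 7 years: (1 + 6.4%)^7 ≈ 1.5438012766.
The maturity value deflated by that factor is the answer in today's purchasing power.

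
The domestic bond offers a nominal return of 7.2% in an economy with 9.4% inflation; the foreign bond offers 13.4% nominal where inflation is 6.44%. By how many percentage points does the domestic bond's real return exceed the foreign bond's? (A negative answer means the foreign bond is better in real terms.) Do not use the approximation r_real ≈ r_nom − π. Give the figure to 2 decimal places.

-8.55

The domestic bond real return: 1.072/1.094 − 1 = -2.011%.
The foreign bond real return: 1.134/1.0644 − 1 = 6.539%.
Difference: -2.011 − 6.539 = -8.550 pp.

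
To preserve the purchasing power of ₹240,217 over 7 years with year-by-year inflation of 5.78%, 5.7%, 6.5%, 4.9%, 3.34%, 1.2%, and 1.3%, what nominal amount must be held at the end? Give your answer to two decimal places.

₹317,881.90

Cumulative price-level factor: 1.0578 × 1.057 × 1.065 × 1.049 × 1.0334 × 1.012 × 1.013 ≈ 1.3233114219.
Multiplying ₹240,217 by the price-level factor gives the future nominal sum.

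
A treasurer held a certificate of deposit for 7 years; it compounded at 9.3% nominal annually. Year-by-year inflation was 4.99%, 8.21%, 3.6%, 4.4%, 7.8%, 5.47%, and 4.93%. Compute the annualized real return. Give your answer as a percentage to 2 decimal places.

Cumulative inflation factor: 1.0499 × 1.0821 × 1.036 × 1.044 × 1.078 × 1.0547 × 1.0493 ≈ 1.46596.
Nominal growth factor: 1.86355. Real growth factor = 1.86355 / 1.46596 ≈ 1.27121.
Annualized: 1.27121^(1/7) − 1 ≈ 0.03488.

3.49%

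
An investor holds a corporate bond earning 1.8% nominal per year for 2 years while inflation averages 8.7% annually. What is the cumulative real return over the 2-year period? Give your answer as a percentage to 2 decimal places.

-12.29%

The annual real rate is (1+1.8%)/(1+8.7%) − 1 = -6.3477%.
Compounded over 2 years: (1 + -0.063477)^2 − 1 ≈ -0.12293.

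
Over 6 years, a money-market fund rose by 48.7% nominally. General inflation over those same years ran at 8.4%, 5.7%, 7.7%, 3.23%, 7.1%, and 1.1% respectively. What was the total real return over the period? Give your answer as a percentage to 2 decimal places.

7.81%

Cumulative inflation factor: 1.084 × 1.057 × 1.077 × 1.0323 × 1.071 × 1.011 ≈ 1.37932.
Nominal growth factor: 1.48700. Real growth factor = 1.48700 / 1.37932 ≈ 1.07806.
Total real return ≈ 7.8064%.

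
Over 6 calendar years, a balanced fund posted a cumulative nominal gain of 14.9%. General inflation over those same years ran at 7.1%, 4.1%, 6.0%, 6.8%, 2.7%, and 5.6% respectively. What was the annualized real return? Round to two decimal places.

-2.88%

Cumulative inflation factor: 1.071 × 1.041 × 1.060 × 1.068 × 1.027 × 1.056 ≈ 1.36884.
Nominal growth factor: 1.14900. Real growth factor = 1.14900 / 1.36884 ≈ 0.83940.
Annualized: 0.83940^(1/6) − 1 ≈ -0.02876.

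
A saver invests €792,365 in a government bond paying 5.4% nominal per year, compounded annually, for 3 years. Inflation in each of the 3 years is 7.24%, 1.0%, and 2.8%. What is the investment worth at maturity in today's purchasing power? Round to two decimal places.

€833,250.96

Nominal value at maturity: €792,365 × (1 + 5.4%)^3 ≈ €927,784.51.
Price-level factor over 3 years: 1.0724 × 1.010 × 1.028 = 1.113451472.
Dividing the nominal maturity value by the price-level factor gives the value in today's money.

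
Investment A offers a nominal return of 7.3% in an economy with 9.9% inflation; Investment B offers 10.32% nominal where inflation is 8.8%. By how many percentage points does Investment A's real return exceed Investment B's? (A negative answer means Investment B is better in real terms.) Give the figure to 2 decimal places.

-3.76

Investment A real return: 1.073/1.099 − 1 = -2.366%.
Investment B real return: 1.1032/1.088 − 1 = 1.397%.
Difference: -2.366 − 1.397 = -3.763 pp.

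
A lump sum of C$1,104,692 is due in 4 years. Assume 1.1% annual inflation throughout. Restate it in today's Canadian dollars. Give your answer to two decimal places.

C$1,057,393.38

Price-level factor over 4 years: (1 + 1.1%)^4 ≈ 1.0447313386.
Purchasing power today: C$1,104,692 divided by that factor.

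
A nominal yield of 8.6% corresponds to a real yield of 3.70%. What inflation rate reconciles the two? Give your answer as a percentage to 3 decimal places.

4.725%

From (1+r_nom) = (1+r_real)(1+π), we get 1+π = (1 + 8.6%)/(1 + 3.70%) = 1.086/1.0370 ≈ 1.04725.
So π ≈ 4.7252%.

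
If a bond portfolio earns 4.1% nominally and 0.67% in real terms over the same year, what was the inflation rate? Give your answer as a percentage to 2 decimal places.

3.41%

From (1+r_nom) = (1+r_real)(1+π), we get 1+π = (1 + 4.1%)/(1 + 0.67%) = 1.041/1.0067 ≈ 1.03407.
So π ≈ 3.4072%.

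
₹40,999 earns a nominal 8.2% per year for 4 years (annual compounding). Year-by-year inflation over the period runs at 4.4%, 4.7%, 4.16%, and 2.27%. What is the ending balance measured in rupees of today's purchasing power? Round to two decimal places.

₹48,259.84

Nominal value at maturity: ₹40,999 × (1 + 8.2%)^4 ≈ ₹56,193.01.
Price-level factor over 4 years: 1.044 × 1.047 × 1.0416 × 1.0227 ≈ 1.1643844784.
The maturity value deflated by that factor is the answer in today's purchasing power.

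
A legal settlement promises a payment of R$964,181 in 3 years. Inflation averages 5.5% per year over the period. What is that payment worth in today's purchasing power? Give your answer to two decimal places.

Price-level factor over 3 years: (1 + 5.5%)^3 = 1.174241375.
Purchasing power today: R$964,181 divided by that factor.

R$821,109.71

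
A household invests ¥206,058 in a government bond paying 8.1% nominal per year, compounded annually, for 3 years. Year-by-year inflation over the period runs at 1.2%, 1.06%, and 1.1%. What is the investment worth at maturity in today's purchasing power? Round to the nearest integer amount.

Nominal value at maturity: ¥206,058 × (1 + 8.1%)^3 ≈ ¥260,295.
Price-level factor over 3 years: 1.012 × 1.0106 × 1.011 = 1.0339771992.
Dividing the nominal maturity value by the price-level factor gives the value in today's money.

¥251,742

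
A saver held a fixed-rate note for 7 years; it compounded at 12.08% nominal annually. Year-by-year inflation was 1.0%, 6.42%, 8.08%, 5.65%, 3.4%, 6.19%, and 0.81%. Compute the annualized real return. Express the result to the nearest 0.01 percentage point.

7.28%

Cumulative inflation factor: 1.010 × 1.0642 × 1.0808 × 1.0565 × 1.034 × 1.0619 × 1.0081 ≈ 1.35852.
Nominal growth factor: 2.22176. Real growth factor = 2.22176 / 1.35852 ≈ 1.63542.
Annualized: 1.63542^(1/7) − 1 ≈ 0.07280.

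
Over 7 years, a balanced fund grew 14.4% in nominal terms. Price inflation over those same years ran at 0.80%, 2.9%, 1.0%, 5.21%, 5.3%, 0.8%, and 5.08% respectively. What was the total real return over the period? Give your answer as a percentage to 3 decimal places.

Cumulative inflation factor: 1.0080 × 1.029 × 1.010 × 1.0521 × 1.053 × 1.008 × 1.0508 ≈ 1.22932.
Nominal growth factor: 1.14400. Real growth factor = 1.14400 / 1.22932 ≈ 0.93060.
Total real return ≈ -6.9401%.

-6.940%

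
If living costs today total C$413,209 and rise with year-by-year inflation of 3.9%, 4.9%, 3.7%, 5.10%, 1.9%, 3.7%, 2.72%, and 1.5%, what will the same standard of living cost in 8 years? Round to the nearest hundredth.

Cumulative price-level factor: 1.039 × 1.049 × 1.037 × 1.0510 × 1.019 × 1.037 × 1.0272 × 1.015 ≈ 1.3087192832.
Multiplying C$413,209 by the price-level factor gives the future nominal sum.

C$540,774.59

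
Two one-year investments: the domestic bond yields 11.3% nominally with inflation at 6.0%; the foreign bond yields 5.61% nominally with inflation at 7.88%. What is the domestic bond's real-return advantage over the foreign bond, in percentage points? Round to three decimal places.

7.104

The domestic bond real return: 1.113/1.060 − 1 = 5.0000%.
The foreign bond real return: 1.0561/1.0788 − 1 = -2.1042%.
Difference: 5.0000 − (-2.1042) = 7.1042 pp.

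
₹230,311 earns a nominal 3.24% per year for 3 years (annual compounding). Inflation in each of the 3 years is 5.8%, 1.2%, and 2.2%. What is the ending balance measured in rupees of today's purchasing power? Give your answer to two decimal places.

Nominal value at maturity: ₹230,311 × (1 + 3.24%)^3 ≈ ₹253,430.38.
Price-level factor over 3 years: 1.058 × 1.012 × 1.022 = 1.094251312.
Dividing the nominal maturity value by the price-level factor gives the value in today's money.

₹231,601.62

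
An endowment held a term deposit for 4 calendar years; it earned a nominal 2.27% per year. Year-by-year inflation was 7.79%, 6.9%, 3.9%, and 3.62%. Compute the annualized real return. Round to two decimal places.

-3.10%

Cumulative inflation factor: 1.0779 × 1.069 × 1.039 × 1.0362 ≈ 1.24055.
Nominal growth factor: 1.09394. Real growth factor = 1.09394 / 1.24055 ≈ 0.88182.
Annualized: 0.88182^(1/4) − 1 ≈ -0.03095.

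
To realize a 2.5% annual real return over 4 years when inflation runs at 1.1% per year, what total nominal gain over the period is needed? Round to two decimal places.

15.32%

Required annual nominal rate: (1+2.5%)(1+1.1%) − 1 = 3.6275%.
Cumulative over 4 years: (1 + 0.036275)^4 − 1 ≈ 0.15319.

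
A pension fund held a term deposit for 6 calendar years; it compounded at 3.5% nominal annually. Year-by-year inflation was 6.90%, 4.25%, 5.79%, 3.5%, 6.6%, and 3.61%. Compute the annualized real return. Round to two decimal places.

-1.52%

Cumulative inflation factor: 1.0690 × 1.0425 × 1.0579 × 1.035 × 1.066 × 1.0361 ≈ 1.34771.
Nominal growth factor: 1.22926. Real growth factor = 1.22926 / 1.34771 ≈ 0.91210.
Annualized: 0.91210^(1/6) − 1 ≈ -0.01522.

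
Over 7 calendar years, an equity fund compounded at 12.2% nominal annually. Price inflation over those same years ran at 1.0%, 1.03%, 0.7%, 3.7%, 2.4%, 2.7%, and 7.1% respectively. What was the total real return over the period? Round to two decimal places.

86.51%

Cumulative inflation factor: 1.010 × 1.0103 × 1.007 × 1.037 × 1.024 × 1.027 × 1.071 ≈ 1.20016.
Nominal growth factor: 2.23846. Real growth factor = 2.23846 / 1.20016 ≈ 1.86513.
Total real return ≈ 86.5135%.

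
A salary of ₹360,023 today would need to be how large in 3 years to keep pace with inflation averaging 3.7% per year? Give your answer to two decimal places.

₹401,482.40

Cumulative price-level factor: (1+3.7%)^3 = 1.115157653.
The nominal amount required is ₹360,023 scaled up by that factor.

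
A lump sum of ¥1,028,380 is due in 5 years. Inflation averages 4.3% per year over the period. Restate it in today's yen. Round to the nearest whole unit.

Price-level factor over 5 years: (1 + 4.3%)^5 ≈ 1.2343023110.
Purchasing power today: ¥1,028,380 divided by that factor.

¥833,167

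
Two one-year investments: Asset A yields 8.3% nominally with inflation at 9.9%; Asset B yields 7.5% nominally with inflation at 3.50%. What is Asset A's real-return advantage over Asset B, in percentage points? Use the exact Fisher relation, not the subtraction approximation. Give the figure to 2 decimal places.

Asset A real return: 1.083/1.099 − 1 = -1.456%.
Asset B real return: 1.075/1.0350 − 1 = 3.865%.
Difference: -1.456 − 3.865 = -5.321 pp.

-5.32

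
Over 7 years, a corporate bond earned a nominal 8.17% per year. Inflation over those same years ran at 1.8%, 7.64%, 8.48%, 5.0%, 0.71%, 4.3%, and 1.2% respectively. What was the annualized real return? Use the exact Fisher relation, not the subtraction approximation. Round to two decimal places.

3.89%

Cumulative inflation factor: 1.018 × 1.0764 × 1.0848 × 1.050 × 1.0071 × 1.043 × 1.012 ≈ 1.32678.
Nominal growth factor: 1.73280. Real growth factor = 1.73280 / 1.32678 ≈ 1.30602.
Annualized: 1.30602^(1/7) − 1 ≈ 0.03888.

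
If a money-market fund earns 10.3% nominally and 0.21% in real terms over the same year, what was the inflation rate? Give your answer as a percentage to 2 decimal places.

From (1+r_nom) = (1+r_real)(1+π), we get 1+π = (1 + 10.3%)/(1 + 0.21%) = 1.103/1.0021 ≈ 1.10069.
So π ≈ 10.0689%.

10.07%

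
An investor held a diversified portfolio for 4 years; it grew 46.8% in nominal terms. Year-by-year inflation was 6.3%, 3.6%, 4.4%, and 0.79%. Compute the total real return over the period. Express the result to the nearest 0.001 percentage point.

26.682%

Cumulative inflation factor: 1.063 × 1.036 × 1.044 × 1.0079 ≈ 1.15881.
Nominal growth factor: 1.46800. Real growth factor = 1.46800 / 1.15881 ≈ 1.26682.
Total real return ≈ 26.6821%.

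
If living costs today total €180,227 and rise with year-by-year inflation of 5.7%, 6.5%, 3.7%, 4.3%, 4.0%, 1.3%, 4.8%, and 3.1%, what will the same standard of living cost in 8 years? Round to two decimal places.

€249,787.24

Cumulative price-level factor: 1.057 × 1.065 × 1.037 × 1.043 × 1.040 × 1.013 × 1.048 × 1.031 ≈ 1.3859590303.
The nominal amount required is €180,227 scaled up by that factor.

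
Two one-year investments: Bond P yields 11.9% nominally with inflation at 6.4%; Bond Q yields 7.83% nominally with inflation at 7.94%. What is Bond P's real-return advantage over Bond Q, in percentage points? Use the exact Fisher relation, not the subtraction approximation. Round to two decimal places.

5.27

Bond P real return: 1.119/1.064 − 1 = 5.169%.
Bond Q real return: 1.0783/1.0794 − 1 = -0.102%.
Difference: 5.169 − (-0.102) = 5.271 pp.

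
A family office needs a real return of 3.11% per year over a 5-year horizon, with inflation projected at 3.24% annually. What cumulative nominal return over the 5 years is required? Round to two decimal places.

36.69%

Required annual nominal rate: (1+3.11%)(1+3.24%) − 1 = 6.450764%.
Cumulative over 5 years: (1 + 0.06450764)^5 − 1 ≈ 0.36692.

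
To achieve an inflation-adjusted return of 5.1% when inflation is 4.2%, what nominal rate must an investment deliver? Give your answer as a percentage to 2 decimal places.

9.51%

By the Fisher equation, 1 + r_nom = (1 + 5.1%)(1 + 4.2%) = 1.051 × 1.042 = 1.095142.
So r_nom = 9.5142%.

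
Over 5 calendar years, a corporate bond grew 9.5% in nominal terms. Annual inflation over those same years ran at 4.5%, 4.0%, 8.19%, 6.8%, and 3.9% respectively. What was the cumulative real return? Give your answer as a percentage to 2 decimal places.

-16.08%

Cumulative inflation factor: 1.045 × 1.040 × 1.0819 × 1.068 × 1.039 ≈ 1.30474.
Nominal growth factor: 1.09500. Real growth factor = 1.09500 / 1.30474 ≈ 0.83925.
Total real return ≈ -16.0752%.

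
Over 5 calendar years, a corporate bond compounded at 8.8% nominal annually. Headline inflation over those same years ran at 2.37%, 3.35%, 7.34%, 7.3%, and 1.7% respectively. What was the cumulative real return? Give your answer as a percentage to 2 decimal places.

Cumulative inflation factor: 1.0237 × 1.0335 × 1.0734 × 1.073 × 1.017 ≈ 1.23927.
Nominal growth factor: 1.52456. Real growth factor = 1.52456 / 1.23927 ≈ 1.23021.
Total real return ≈ 23.0209%.

23.02%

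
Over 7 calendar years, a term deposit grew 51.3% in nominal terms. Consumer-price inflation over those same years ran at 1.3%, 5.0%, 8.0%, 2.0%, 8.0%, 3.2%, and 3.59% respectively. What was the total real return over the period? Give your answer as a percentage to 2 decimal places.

Cumulative inflation factor: 1.013 × 1.050 × 1.080 × 1.020 × 1.080 × 1.032 × 1.0359 ≈ 1.35283.
Nominal growth factor: 1.51300. Real growth factor = 1.51300 / 1.35283 ≈ 1.11839.
Total real return ≈ 11.8394%.

11.84%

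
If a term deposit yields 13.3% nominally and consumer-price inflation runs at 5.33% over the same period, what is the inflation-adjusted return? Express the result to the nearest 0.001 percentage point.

Real return via the Fisher equation: (1 + 13.3%)/(1 + 5.33%) − 1 = 1.133/1.0533 − 1 ≈ 0.07567.

7.567%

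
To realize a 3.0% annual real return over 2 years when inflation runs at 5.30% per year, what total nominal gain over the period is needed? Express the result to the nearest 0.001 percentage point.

Required annual nominal rate: (1+3.0%)(1+5.30%) − 1 = 8.459%.
Cumulative over 2 years: (1 + 0.08459)^2 − 1 ≈ 0.17634.

17.634%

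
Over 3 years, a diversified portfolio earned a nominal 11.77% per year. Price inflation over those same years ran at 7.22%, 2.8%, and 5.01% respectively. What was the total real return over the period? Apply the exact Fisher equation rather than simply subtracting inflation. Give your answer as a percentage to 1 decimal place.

Cumulative inflation factor: 1.0722 × 1.028 × 1.0501 ≈ 1.15744.
Nominal growth factor: 1.39629. Real growth factor = 1.39629 / 1.15744 ≈ 1.20636.
Total real return ≈ 20.6358%.

20.6%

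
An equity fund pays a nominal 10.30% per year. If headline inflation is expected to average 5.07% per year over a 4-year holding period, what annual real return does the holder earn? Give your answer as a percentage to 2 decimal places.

4.98%

With constant rates the annual real return is the same each year: (1+10.30%)/(1+5.07%) − 1 = 0.04978.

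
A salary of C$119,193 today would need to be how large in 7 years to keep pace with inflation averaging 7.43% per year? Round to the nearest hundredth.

C$196,847.44

Cumulative price-level factor: (1+7.43%)^7 ≈ 1.6515017192.
Multiplying C$119,193 by the price-level factor gives the future nominal sum.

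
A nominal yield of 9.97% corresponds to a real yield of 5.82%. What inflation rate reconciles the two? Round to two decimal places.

From (1+r_nom) = (1+r_real)(1+π), we get 1+π = (1 + 9.97%)/(1 + 5.82%) = 1.0997/1.0582 ≈ 1.03922.
So π ≈ 3.9218%.

3.92%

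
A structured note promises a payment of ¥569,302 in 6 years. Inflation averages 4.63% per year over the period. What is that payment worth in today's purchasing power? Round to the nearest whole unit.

Price-level factor over 6 years: (1 + 4.63%)^6 ≈ 1.3120106245.
Purchasing power today: ¥569,302 divided by that factor.

¥433,916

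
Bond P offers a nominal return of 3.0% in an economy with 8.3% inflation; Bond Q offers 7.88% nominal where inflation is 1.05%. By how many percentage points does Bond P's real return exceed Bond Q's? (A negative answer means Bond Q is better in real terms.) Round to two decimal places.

Bond P real return: 1.030/1.083 − 1 = -4.894%.
Bond Q real return: 1.0788/1.0105 − 1 = 6.759%.
Difference: -4.894 − 6.759 = -11.653 pp.

-11.65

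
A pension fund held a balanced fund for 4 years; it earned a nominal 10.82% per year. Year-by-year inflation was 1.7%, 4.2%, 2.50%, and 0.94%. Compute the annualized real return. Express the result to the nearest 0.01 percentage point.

8.30%

Cumulative inflation factor: 1.017 × 1.042 × 1.0250 × 1.0094 ≈ 1.09642.
Nominal growth factor: 1.50825. Real growth factor = 1.50825 / 1.09642 ≈ 1.37561.
Annualized: 1.37561^(1/4) − 1 ≈ 0.08299.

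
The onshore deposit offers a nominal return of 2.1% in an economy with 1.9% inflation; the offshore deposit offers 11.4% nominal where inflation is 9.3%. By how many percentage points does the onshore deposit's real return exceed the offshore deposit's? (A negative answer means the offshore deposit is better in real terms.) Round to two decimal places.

The onshore deposit real return: 1.021/1.019 − 1 = 0.196%.
The offshore deposit real return: 1.114/1.093 − 1 = 1.921%.
Difference: 0.196 − 1.921 = -1.725 pp.

-1.73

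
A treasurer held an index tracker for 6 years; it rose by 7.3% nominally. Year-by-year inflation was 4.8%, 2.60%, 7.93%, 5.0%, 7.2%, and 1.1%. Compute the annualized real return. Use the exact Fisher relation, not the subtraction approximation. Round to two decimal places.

Cumulative inflation factor: 1.048 × 1.0260 × 1.0793 × 1.050 × 1.072 × 1.011 ≈ 1.32064.
Nominal growth factor: 1.07300. Real growth factor = 1.07300 / 1.32064 ≈ 0.81248.
Annualized: 0.81248^(1/6) − 1 ≈ -0.03402.

-3.40%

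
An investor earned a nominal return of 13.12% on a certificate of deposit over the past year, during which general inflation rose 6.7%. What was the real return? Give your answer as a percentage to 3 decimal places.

Real return via the Fisher equation: (1 + 13.12%)/(1 + 6.7%) − 1 = 1.1312/1.067 − 1 ≈ 0.06017.

6.017%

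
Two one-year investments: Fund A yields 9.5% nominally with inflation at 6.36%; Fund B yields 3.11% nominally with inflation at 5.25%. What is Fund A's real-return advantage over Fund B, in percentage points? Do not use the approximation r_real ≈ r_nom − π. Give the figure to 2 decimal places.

Fund A real return: 1.095/1.0636 − 1 = 2.952%.
Fund B real return: 1.0311/1.0525 − 1 = -2.033%.
Difference: 2.952 − (-2.033) = 4.985 pp.

4.99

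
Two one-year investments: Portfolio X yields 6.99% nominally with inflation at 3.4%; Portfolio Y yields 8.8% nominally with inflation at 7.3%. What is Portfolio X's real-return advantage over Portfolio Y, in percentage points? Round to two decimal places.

Portfolio X real return: 1.0699/1.034 − 1 = 3.472%.
Portfolio Y real return: 1.088/1.073 − 1 = 1.398%.
Difference: 3.472 − 1.398 = 2.074 pp.

2.07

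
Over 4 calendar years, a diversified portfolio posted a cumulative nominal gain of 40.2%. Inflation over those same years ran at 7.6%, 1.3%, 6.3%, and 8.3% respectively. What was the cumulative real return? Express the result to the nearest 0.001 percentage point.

Cumulative inflation factor: 1.076 × 1.013 × 1.063 × 1.083 ≈ 1.25483.
Nominal growth factor: 1.40200. Real growth factor = 1.40200 / 1.25483 ≈ 1.11729.
Total real return ≈ 11.7287%.

11.729%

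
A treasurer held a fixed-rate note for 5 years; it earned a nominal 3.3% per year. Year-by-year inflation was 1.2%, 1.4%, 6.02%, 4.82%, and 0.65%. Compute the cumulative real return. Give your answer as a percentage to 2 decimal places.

2.48%

Cumulative inflation factor: 1.012 × 1.014 × 1.0602 × 1.0482 × 1.0065 ≈ 1.14779.
Nominal growth factor: 1.17626. Real growth factor = 1.17626 / 1.14779 ≈ 1.02480.
Total real return ≈ 2.4796%.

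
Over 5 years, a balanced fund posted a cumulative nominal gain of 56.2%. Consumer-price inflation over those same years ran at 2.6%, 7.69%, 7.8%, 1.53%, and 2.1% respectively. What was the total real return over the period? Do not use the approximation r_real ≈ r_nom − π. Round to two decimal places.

Cumulative inflation factor: 1.026 × 1.0769 × 1.078 × 1.0153 × 1.021 ≈ 1.23470.
Nominal growth factor: 1.56200. Real growth factor = 1.56200 / 1.23470 ≈ 1.26508.
Total real return ≈ 26.5084%.

26.51%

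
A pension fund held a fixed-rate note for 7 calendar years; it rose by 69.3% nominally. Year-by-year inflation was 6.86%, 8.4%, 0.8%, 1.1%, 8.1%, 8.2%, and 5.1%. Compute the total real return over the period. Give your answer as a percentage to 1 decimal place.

16.7%

Cumulative inflation factor: 1.0686 × 1.084 × 1.008 × 1.011 × 1.081 × 1.082 × 1.051 ≈ 1.45115.
Nominal growth factor: 1.69300. Real growth factor = 1.69300 / 1.45115 ≈ 1.16666.
Total real return ≈ 16.6662%.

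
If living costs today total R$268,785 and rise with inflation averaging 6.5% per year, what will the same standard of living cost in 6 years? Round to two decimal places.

Cumulative price-level factor: (1+6.5%)^6 ≈ 1.4591422965.
The nominal amount required is R$268,785 scaled up by that factor.

R$392,195.56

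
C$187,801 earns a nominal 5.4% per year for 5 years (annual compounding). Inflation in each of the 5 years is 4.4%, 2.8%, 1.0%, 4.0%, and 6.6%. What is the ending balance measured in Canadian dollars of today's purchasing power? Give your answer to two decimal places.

Nominal value at maturity: C$187,801 × (1 + 5.4%)^5 ≈ C$244,287.34.
Price-level factor over 5 years: 1.044 × 1.028 × 1.010 × 1.040 × 1.066 ≈ 1.2017262037.
The maturity value deflated by that factor is the answer in today's purchasing power.

C$203,280.36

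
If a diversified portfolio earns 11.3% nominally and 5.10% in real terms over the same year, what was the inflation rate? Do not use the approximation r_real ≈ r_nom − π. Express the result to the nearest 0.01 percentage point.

From (1+r_nom) = (1+r_real)(1+π), we get 1+π = (1 + 11.3%)/(1 + 5.10%) = 1.113/1.0510 ≈ 1.05899.
So π ≈ 5.8991%.

5.90%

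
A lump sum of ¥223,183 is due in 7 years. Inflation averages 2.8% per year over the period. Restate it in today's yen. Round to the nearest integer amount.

¥183,954

Price-level factor over 7 years: (1 + 2.8%)^7 ≈ 1.2132541978.
Purchasing power today: ¥223,183 divided by that factor.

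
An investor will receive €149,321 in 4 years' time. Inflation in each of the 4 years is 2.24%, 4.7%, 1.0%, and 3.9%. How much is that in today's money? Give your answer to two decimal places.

Price-level factor over 4 years: 1.0224 × 1.047 × 1.010 × 1.039 ≈ 1.1233224638.
Purchasing power today: €149,321 divided by that factor.

€132,927.99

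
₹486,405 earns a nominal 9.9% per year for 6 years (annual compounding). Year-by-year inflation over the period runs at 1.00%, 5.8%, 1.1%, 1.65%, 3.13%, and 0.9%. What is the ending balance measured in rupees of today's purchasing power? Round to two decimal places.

₹749,967.46

Nominal value at maturity: ₹486,405 × (1 + 9.9%)^6 ≈ ₹857,006.64.
Price-level factor over 6 years: 1.0100 × 1.058 × 1.011 × 1.0165 × 1.0313 × 1.009 ≈ 1.1427250928.
Dividing the nominal maturity value by the price-level factor gives the value in today's money.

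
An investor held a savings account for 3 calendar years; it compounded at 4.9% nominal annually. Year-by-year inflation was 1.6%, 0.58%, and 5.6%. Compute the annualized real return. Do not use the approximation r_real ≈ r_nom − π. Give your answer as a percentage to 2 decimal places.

Cumulative inflation factor: 1.016 × 1.0058 × 1.056 ≈ 1.07912.
Nominal growth factor: 1.15432. Real growth factor = 1.15432 / 1.07912 ≈ 1.06969.
Annualized: 1.06969^(1/3) − 1 ≈ 0.02271.

2.27%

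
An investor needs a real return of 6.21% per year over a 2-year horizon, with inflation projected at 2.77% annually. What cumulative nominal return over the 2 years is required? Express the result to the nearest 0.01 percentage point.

Required annual nominal rate: (1+6.21%)(1+2.77%) − 1 = 9.152017%.
Cumulative over 2 years: (1 + 0.09152017)^2 − 1 ≈ 0.19142.

19.14%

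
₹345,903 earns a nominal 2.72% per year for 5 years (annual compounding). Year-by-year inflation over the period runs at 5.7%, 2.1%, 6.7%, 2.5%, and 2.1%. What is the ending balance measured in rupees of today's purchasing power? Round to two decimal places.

Nominal value at maturity: ₹345,903 × (1 + 2.72%)^5 ≈ ₹395,575.50.
Price-level factor over 5 years: 1.057 × 1.021 × 1.067 × 1.025 × 1.021 ≈ 1.2050768853.
Dividing the nominal maturity value by the price-level factor gives the value in today's money.

₹328,257.48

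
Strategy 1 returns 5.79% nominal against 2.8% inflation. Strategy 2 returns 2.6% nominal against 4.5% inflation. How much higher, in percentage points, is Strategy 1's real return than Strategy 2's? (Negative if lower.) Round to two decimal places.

4.73

Strategy 1 real return: 1.0579/1.028 − 1 = 2.909%.
Strategy 2 real return: 1.026/1.045 − 1 = -1.818%.
Difference: 2.909 − (-1.818) = 4.727 pp.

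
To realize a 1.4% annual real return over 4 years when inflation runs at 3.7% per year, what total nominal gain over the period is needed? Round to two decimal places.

Required annual nominal rate: (1+1.4%)(1+3.7%) − 1 = 5.1518%.
Cumulative over 4 years: (1 + 0.051518)^4 − 1 ≈ 0.22255.

22.26%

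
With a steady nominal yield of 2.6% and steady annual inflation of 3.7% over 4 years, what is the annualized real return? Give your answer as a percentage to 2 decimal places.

-1.06%

With constant rates the annual real return is the same each year: (1+2.6%)/(1+3.7%) − 1 = -0.01061.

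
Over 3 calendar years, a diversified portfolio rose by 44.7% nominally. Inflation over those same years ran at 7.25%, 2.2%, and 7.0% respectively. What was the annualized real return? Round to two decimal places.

Cumulative inflation factor: 1.0725 × 1.022 × 1.070 ≈ 1.17282.
Nominal growth factor: 1.44700. Real growth factor = 1.44700 / 1.17282 ≈ 1.23378.
Annualized: 1.23378^(1/3) − 1 ≈ 0.07254.

7.25%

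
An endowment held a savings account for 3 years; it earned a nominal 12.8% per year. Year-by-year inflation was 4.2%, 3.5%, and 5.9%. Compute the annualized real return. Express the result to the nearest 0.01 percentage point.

7.91%

Cumulative inflation factor: 1.042 × 1.035 × 1.059 ≈ 1.14210.
Nominal growth factor: 1.43525. Real growth factor = 1.43525 / 1.14210 ≈ 1.25668.
Annualized: 1.25668^(1/3) − 1 ≈ 0.07913.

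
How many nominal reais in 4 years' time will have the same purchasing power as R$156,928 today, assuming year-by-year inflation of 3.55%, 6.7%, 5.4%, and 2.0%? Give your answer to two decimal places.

R$186,404.22

Cumulative price-level factor: 1.0355 × 1.067 × 1.054 × 1.020 ≈ 1.1878327778.
The nominal amount required is R$156,928 scaled up by that factor.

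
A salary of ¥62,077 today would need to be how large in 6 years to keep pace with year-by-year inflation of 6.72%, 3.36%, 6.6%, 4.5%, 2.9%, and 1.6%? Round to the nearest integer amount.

Cumulative price-level factor: 1.0672 × 1.0336 × 1.066 × 1.045 × 1.029 × 1.016 ≈ 1.2846383864.
Multiplying ¥62,077 by the price-level factor gives the future nominal sum.

¥79,746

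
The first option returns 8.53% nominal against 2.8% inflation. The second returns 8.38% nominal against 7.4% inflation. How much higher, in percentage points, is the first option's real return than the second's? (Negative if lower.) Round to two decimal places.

The first option real return: 1.0853/1.028 − 1 = 5.574%.
The second real return: 1.0838/1.074 − 1 = 0.912%.
Difference: 5.574 − 0.912 = 4.662 pp.

4.66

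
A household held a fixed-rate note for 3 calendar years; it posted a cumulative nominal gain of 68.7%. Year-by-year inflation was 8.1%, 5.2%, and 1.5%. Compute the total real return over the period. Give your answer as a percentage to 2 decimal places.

46.15%

Cumulative inflation factor: 1.081 × 1.052 × 1.015 ≈ 1.15427.
Nominal growth factor: 1.68700. Real growth factor = 1.68700 / 1.15427 ≈ 1.46153.
Total real return ≈ 46.1530%.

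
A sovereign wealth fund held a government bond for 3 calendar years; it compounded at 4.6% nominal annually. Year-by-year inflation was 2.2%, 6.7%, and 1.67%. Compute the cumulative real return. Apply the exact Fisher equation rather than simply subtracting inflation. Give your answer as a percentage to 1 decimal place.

Cumulative inflation factor: 1.022 × 1.067 × 1.0167 ≈ 1.10868.
Nominal growth factor: 1.14445. Real growth factor = 1.14445 / 1.10868 ≈ 1.03225.
Total real return ≈ 3.2255%.

3.2%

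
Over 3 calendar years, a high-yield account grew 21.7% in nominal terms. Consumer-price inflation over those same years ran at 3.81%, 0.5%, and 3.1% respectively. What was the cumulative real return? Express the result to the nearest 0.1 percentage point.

13.1%

Cumulative inflation factor: 1.0381 × 1.005 × 1.031 ≈ 1.07563.
Nominal growth factor: 1.21700. Real growth factor = 1.21700 / 1.07563 ≈ 1.13143.
Total real return ≈ 13.1427%.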